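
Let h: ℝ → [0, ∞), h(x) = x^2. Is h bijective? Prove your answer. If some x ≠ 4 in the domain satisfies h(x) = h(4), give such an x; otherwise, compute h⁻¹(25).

-4

h(4) = 16 = (−4)^2 = h(−4) (since 2 is even), with 4 ≠ −4. So h is not injective, hence not bijective.
For the follow-up, such an x exists: taking x = −4 ∈ ℝ gives h(−4) = 16 = h(4) with −4 ≠ 4.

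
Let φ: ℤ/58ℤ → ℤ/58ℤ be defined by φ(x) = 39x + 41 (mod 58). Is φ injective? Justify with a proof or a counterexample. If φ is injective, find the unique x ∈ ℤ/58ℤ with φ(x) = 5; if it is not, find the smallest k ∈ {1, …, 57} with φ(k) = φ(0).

8

If φ(x_1) = φ(x_2), then 39x_1 ≡ 39x_2 (mod 58). Because gcd(39, 58) = 1, we may cancel 39 to get x_1 ≡ x_2 (mod 58).
Therefore φ is injective.
We now compute 39⁻¹ mod 58 explicitly. Euclid's algorithm: 58 = 1·39 + 19, 39 = 2·19 + 1; back-substituting gives 1 = 3·39 − 2·58, so 39⁻¹ ≡ 3 (mod 58).
Since φ is injective, we find φ⁻¹(5): we need 39x ≡ 5 − 41 ≡ 22 (mod 58). Using 39⁻¹ = 3: x ≡ 3·22 = 66 = 1·58 + 8, so x = 8.
Check: φ(8) = 39·8 + 41 = 353 = 6·58 + 5 ≡ 5 (mod 58).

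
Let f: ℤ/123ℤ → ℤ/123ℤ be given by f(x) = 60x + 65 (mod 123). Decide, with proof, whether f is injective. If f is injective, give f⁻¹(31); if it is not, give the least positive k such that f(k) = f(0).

We have gcd(60, 123) = 3 > 1. Taking u = 0 and v = 41: f(0) = 65 and f(41) = 60·41 + 65 = 2525 ≡ 65 (mod 123).
So f(0) = f(41) while 0 ≠ 41, so f is not injective.
Since f is not injective, we find the least positive k with f(k) = f(0): this means 60k ≡ 0 (mod 123), i.e. 123 ∣ 60k. Since gcd(60, 123) = 3, dividing through by 3 this holds exactly when 41 ∣ 20k, and as gcd(20, 41) = 1, exactly when 41 ∣ k.
The smallest positive such k is 41.

41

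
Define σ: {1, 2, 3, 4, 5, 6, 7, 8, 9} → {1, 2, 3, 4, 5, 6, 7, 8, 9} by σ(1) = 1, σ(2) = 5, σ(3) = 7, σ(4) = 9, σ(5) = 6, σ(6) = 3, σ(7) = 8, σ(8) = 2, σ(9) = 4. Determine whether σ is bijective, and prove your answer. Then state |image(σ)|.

The values 1, 5, 7, 9, 6, 3, 8, 2, 4 are a permutation of {1, 2, 3, 4, 5, 6, 7, 8, 9}: each element appears exactly once.
So σ is injective and surjective, hence bijective.
The image of σ is {1, 2, 3, 4, 5, 6, 7, 8, 9}, which has 9 elements.

9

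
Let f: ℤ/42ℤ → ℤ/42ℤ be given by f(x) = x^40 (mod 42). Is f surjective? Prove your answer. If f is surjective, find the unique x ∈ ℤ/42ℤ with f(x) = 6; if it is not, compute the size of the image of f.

16

f(4): Repeated squaring mod 42: 4^1 ≡ 4, 4^2 ≡ 4² = 16, 4^4 ≡ 16² = 256 ≡ 4, 4^8 ≡ 4² = 16, 4^16 ≡ 16² = 256 ≡ 4, 4^32 ≡ 4² = 16. Since 40 = 32 + 8, 4^40 ≡ 16·16: 16·16 = 256 ≡ 4. So 4^40 ≡ 4 (mod 42).
f(10): Repeated squaring mod 42: 10^1 ≡ 10, 10^2 ≡ 10² = 100 ≡ 16, 10^4 ≡ 16² = 256 ≡ 4, 10^8 ≡ 4² = 16, 10^16 ≡ 16² = 256 ≡ 4, 10^32 ≡ 4² = 16. Since 40 = 32 + 8, 10^40 ≡ 16·16: 16·16 = 256 ≡ 4. So 10^40 ≡ 4 (mod 42).
So f(4) = f(10) = 4 while 4 ≠ 10, thus f is not injective.
A non-injective map from the 42-element set ℤ/42ℤ to itself takes at most 41 distinct values, so it cannot be surjective. Hence f is not surjective.
Since f is not surjective, we determine |image(f)|. Computing x^40 mod 42 for each x (by repeated squaring, reducing mod 42 at every step), the values f(0), f(1), …, f(41) are: 0, 1, 16, 39, 4, 37, 36, 7, 22, 9, 4, 25, 30, 1, 28, 15, 16, 25, 18, 37, 22, 21, 22, 37, 18, 25, 16, 15, 28, 1, 30, 25, 4, 9, 22, 7, 36, 37, 4, 39, 16, 1.
The distinct values are {0, 1, 4, 7, 9, 15, 16, 18, 21, 22, 25, 28, 30, 36, 37, 39}; there are 16 of them.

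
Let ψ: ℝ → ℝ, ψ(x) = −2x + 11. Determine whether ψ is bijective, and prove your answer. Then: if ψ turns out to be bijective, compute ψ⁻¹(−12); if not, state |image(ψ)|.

Suppose ψ(x_1) = ψ(x_2). Then −2x_1 + 11 = −2x_2 + 11, thus −2x_1 = −2x_2, therefore x_1 = x_2.
For any y ∈ ℝ, x = (y − 11)/(−2) satisfies ψ(x) = y.
So ψ is bijective.
Since ψ is bijective, we compute ψ⁻¹(−12) = (−12 − 11)/(−2) = 23/2.

23/2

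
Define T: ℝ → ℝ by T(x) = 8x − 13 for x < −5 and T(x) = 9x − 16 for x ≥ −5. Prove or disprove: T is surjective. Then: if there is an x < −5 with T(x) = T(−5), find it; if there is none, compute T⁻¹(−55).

Both pieces are strictly increasing (slopes 8 and 9), so each is injective on its own interval.
The left piece maps (−∞, −5) onto (−∞, −53); the right piece maps [−5, ∞) onto [−61, ∞).
The union (−∞, −53) ∪ [−61, ∞) covers ℝ, so T is surjective.
For the follow-up: the images overlap, so an x < −5 with T(x) = T(−5) exists. T(−5) = −61; solving 8x − 13 = −61 for x < −5 gives x = (−61 + 13)/8 = −6.

-6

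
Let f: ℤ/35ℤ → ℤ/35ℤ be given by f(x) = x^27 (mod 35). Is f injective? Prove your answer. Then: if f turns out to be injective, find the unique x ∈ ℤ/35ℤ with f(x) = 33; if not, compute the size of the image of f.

f(4): Repeated squaring mod 35: 4^1 ≡ 4, 4^2 ≡ 4² = 16, 4^4 ≡ 16² = 256 ≡ 11, 4^8 ≡ 11² = 121 ≡ 16, 4^16 ≡ 16² = 256 ≡ 11. Since 27 = 16 + 8 + 2 + 1, 4^27 ≡ 11·16·16·4: 11·16 = 176 ≡ 1, then 1·16 = 16, then 16·4 = 64 ≡ 29. So 4^27 ≡ 29 (mod 35).
f(9): Repeated squaring mod 35: 9^1 ≡ 9, 9^2 ≡ 9² = 81 ≡ 11, 9^4 ≡ 11² = 121 ≡ 16, 9^8 ≡ 16² = 256 ≡ 11, 9^16 ≡ 11² = 121 ≡ 16. Since 27 = 16 + 8 + 2 + 1, 9^27 ≡ 16·11·11·9: 16·11 = 176 ≡ 1, then 1·11 = 11, then 11·9 = 99 ≡ 29. So 9^27 ≡ 29 (mod 35).
So f(4) = f(9) = 29 while 4 ≠ 9, thus f is not injective.
Since f is not injective, we determine |image(f)|. Computing x^27 mod 35 for each x (by repeated squaring, reducing mod 35 at every step), the values f(0), f(1), …, f(34) are: 0, 1, 8, 27, 29, 20, 6, 28, 22, 29, 20, 1, 13, 27, 14, 15, 1, 13, 22, 34, 20, 21, 8, 22, 34, 15, 6, 13, 7, 29, 15, 6, 8, 27, 34.
The distinct values are {0, 1, 6, 7, 8, 13, 14, 15, 20, 21, 22, 27, 28, 29, 34}; there are 15 of them.

15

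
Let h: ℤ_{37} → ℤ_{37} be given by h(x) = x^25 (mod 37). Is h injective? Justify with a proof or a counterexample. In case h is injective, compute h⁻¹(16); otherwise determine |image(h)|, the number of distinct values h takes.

Since 37 is prime, the nonzero elements of ℤ_{37} form a cyclic group of order 36.
As gcd(25, 36) = 1, raising to the 25th power is a bijection on this group: if s^25 ≡ t^25 then (st^{−1})^25 = 1, and the only element of order dividing gcd(25, 36) = 1 is 1, so s = t.
With h(0) = 0 this makes h injective on all of ℤ_{37}, hence bijective (finite equal-size domain and codomain). In particular h is injective.
Since h is injective, we find the preimage of 16. The inverse of x ↦ x^25 on (ℤ_{37})^× is x ↦ x^13, because 25·13 = 325 = 9·36 + 1 ≡ 1 (mod 36) and x^{36} = 1 for x ≠ 0 (Fermat). So h⁻¹(16) = 16^13 mod 37.
Repeated squaring mod 37: 16^1 ≡ 16, 16^2 ≡ 16² = 256 ≡ 34, 16^4 ≡ 34² = 1156 ≡ 9, 16^8 ≡ 9² = 81 ≡ 7. Since 13 = 8 + 4 + 1, 16^13 ≡ 7·9·16: 7·9 = 63 ≡ 26, then 26·16 = 416 ≡ 9. So 16^13 ≡ 9 (mod 37).
Hence h⁻¹(16) = 9.

9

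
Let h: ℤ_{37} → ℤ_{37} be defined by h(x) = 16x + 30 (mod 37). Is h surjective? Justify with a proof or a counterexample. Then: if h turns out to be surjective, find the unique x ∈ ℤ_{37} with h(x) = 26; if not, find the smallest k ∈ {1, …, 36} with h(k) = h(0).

9

Since gcd(16, 37) = 1, 16 is invertible modulo 37. Euclid's algorithm: 37 = 2·16 + 5, 16 = 3·5 + 1; back-substituting gives 1 = 7·16 − 3·37, so 16⁻¹ ≡ 7 (mod 37).
For any y ∈ ℤ_{37}, x = 7(y − 30) mod 37 satisfies h(x) = 16·7(y − 30) + 30 ≡ y (since 16·7 ≡ 1 mod 37). So every y has a preimage.
Therefore h is surjective.
Since h is surjective, we compute h⁻¹(26): solve 16x + 30 ≡ 26 (mod 37), i.e. 16x ≡ 33 (mod 37).
Multiplying by 16⁻¹ = 7 gives x ≡ 7·33 = 231 = 6·37 + 9 ≡ 9 (mod 37).
Check: h(9) = 16·9 + 30 = 174 = 4·37 + 26 ≡ 26 (mod 37).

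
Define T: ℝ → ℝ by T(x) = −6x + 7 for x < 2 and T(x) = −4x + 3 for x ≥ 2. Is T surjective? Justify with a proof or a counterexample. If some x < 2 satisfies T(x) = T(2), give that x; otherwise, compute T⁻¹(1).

1

Both pieces are strictly decreasing (slopes −6 and −4), so each is injective on its own interval.
The left piece maps (−∞, 2) onto (−5, ∞); the right piece maps [2, ∞) onto (−∞, −5].
These images together cover ℝ, so T is surjective.
Because the two images are disjoint, no x < 2 has T(x) = T(2), so we compute T⁻¹(1): 1 lies in (−5, ∞), so solve −6x + 7 = 1: x = (1 − 7)/(−6) = 1.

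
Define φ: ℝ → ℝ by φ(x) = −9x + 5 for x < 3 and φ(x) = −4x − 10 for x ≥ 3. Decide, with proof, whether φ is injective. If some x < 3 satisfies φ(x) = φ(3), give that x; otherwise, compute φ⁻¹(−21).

26/9

Both pieces are strictly decreasing (slopes −9 and −4), so each is injective on its own interval.
The left piece maps (−∞, 3) onto (−22, ∞); the right piece maps [3, ∞) onto (−∞, −22].
These images are disjoint, so no value is attained by both pieces. So φ is injective.
Because the two images are disjoint, no x < 3 has φ(x) = φ(3), so we compute φ⁻¹(−21): −21 lies in (−22, ∞), so solve −9x + 5 = −21: x = (−21 − 5)/(−9) = 26/9.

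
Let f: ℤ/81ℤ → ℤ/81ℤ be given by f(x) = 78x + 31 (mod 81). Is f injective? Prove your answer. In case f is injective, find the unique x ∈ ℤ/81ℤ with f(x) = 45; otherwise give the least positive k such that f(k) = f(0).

We have gcd(78, 81) = 3 > 1. Taking u = 0 and v = 27: f(0) = 31 and f(27) = 78·27 + 31 = 2137 ≡ 31 (mod 81).
So f(0) = f(27) while 0 ≠ 27, thus f is not injective.
Since f is not injective, we find the least positive k with f(k) = f(0): this means 78k ≡ 0 (mod 81), i.e. 81 ∣ 78k. Since gcd(78, 81) = 3, dividing through by 3 this holds exactly when 27 ∣ 26k, and as gcd(26, 27) = 1, exactly when 27 ∣ k.
The smallest positive such k is 27.

27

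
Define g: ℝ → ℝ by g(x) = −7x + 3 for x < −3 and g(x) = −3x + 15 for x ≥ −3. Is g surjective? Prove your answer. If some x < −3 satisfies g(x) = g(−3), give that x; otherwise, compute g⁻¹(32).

-29/7

Both pieces are strictly decreasing (slopes −7 and −3), so each is injective on its own interval.
The left piece maps (−∞, −3) onto (24, ∞); the right piece maps [−3, ∞) onto (−∞, 24].
These images together cover ℝ, so g is surjective.
Because the two images are disjoint, no x < −3 has g(x) = g(−3), so we compute g⁻¹(32): 32 lies in (24, ∞), so solve −7x + 3 = 32: x = (32 − 3)/(−7) = −29/7.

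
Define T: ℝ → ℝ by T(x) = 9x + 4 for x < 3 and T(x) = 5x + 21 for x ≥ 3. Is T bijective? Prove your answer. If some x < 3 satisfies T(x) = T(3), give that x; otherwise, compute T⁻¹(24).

Both pieces are strictly increasing (slopes 9 and 5), so each is injective on its own interval.
The left piece maps (−∞, 3) onto (−∞, 31); the right piece maps [3, ∞) onto [36, ∞).
The images leave a gap (31 has no preimage), so T is not surjective, hence not bijective.
Because the two images are disjoint, no x < 3 has T(x) = T(3), so we compute T⁻¹(24): 24 lies in (−∞, 31), so solve 9x + 4 = 24: x = (24 − 4)/9 = 20/9.

20/9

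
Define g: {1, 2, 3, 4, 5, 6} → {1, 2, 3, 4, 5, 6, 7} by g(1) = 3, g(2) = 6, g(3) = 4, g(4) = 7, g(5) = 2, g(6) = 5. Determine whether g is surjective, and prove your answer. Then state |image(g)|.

No element maps to 1, so g is not surjective.
The image of g is {2, 3, 4, 5, 6, 7}, which has 6 elements.

6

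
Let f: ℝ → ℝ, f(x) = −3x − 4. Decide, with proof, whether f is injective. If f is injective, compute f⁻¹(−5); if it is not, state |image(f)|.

By definition, f is injective if f(u) = f(v) implies u = v.
Suppose f(u) = f(v). Then −3u − 4 = −3v − 4, thus −3u = −3v, hence u = v.
Therefore f is injective.
Since f is injective, we compute f⁻¹(−5) = (−5 + 4)/(−3) = 1/3.

1/3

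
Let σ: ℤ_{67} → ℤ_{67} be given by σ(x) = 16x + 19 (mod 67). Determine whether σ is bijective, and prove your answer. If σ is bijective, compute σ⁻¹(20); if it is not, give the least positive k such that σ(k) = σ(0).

Recall that σ is injective if σ(a) = σ(b) implies a = b.
Suppose σ(a) = σ(b) in ℤ_{67}. Then 16a + 19 ≡ 16b + 19 (mod 67), so 16(a − b) ≡ 0 (mod 67).
Since gcd(16, 67) = 1, 16 is invertible modulo 67, therefore a − b ≡ 0 (mod 67), i.e. a = b.
We now compute 16⁻¹ mod 67 explicitly. Euclid's algorithm: 67 = 4·16 + 3, 16 = 5·3 + 1; back-substituting gives 1 = 21·16 − 5·67, so 16⁻¹ ≡ 21 (mod 67).
Then y ↦ 21(y − 19) is a two-sided inverse to σ, so every y ∈ ℤ_{67} has a preimage.
Therefore σ is bijective.
Since σ is bijective, we compute σ⁻¹(20): solve 16x + 19 ≡ 20 (mod 67), i.e. 16x ≡ 1 (mod 67).
Multiplying by 16⁻¹ = 21 gives x ≡ 21·1 = 21 ≡ 21 (mod 67).
Check: σ(21) = 16·21 + 19 = 355 = 5·67 + 20 ≡ 20 (mod 67).

21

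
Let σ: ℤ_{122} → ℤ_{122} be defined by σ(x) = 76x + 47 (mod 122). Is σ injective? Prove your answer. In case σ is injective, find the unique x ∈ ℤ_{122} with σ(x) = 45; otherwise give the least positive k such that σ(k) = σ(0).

We have gcd(76, 122) = 2 > 1. Taking s = 0 and t = 61: σ(0) = 47 and σ(61) = 76·61 + 47 = 4683 ≡ 47 (mod 122).
So σ(0) = σ(61) while 0 ≠ 61, thus σ is not injective.
Since σ is not injective, we find the least positive k with σ(k) = σ(0): this means 76k ≡ 0 (mod 122), i.e. 122 ∣ 76k. Since gcd(76, 122) = 2, dividing through by 2 this holds exactly when 61 ∣ 38k, and as gcd(38, 61) = 1, exactly when 61 ∣ k.
The smallest positive such k is 61.

61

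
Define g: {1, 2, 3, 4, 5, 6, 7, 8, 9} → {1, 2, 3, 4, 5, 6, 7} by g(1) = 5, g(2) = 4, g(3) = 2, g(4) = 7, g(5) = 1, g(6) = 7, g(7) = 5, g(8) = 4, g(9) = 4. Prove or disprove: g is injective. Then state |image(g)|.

g(4) = 7 = g(6) with 4 ≠ 6, so g is not injective.
The image of g is {1, 2, 4, 5, 7}, which has 5 elements.

5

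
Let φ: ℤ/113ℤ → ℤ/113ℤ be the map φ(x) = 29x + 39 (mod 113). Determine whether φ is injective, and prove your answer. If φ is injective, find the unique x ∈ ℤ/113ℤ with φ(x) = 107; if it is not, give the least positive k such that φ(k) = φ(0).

53

By definition, φ is injective when φ(s) = φ(t) forces s = t.
If φ(s) = φ(t), then 29s ≡ 29t (mod 113). Because gcd(29, 113) = 1, we may cancel 29 to get s ≡ t (mod 113).
So φ is injective.
We now compute 29⁻¹ mod 113 explicitly. Euclid's algorithm: 113 = 3·29 + 26, 29 = 1·26 + 3, 26 = 8·3 + 2, 3 = 1·2 + 1; back-substituting gives 1 = 39·29 − 10·113, so 29⁻¹ ≡ 39 (mod 113).
Since φ is injective, we find φ⁻¹(107): we need 29x ≡ 107 − 39 ≡ 68 (mod 113). Using 29⁻¹ = 39: x ≡ 39·68 = 2652 = 23·113 + 53, so x = 53.
Check: φ(53) = 29·53 + 39 = 1576 = 13·113 + 107 ≡ 107 (mod 113).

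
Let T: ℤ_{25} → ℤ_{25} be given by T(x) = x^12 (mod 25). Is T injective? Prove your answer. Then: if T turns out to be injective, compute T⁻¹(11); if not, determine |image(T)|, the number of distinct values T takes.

T(3): Repeated squaring mod 25: 3^1 ≡ 3, 3^2 ≡ 3² = 9, 3^4 ≡ 9² = 81 ≡ 6, 3^8 ≡ 6² = 36 ≡ 11. Since 12 = 8 + 4, 3^12 ≡ 11·6: 11·6 = 66 ≡ 16. So 3^12 ≡ 16 (mod 25).
T(4): Repeated squaring mod 25: 4^1 ≡ 4, 4^2 ≡ 4² = 16, 4^4 ≡ 16² = 256 ≡ 6, 4^8 ≡ 6² = 36 ≡ 11. Since 12 = 8 + 4, 4^12 ≡ 11·6: 11·6 = 66 ≡ 16. So 4^12 ≡ 16 (mod 25).
So T(3) = T(4) = 16 while 3 ≠ 4, therefore T is not injective.
Since T is not injective, we determine |image(T)|. Computing x^12 mod 25 for each x (by repeated squaring, reducing mod 25 at every step), the values T(0), T(1), …, T(24) are: 0, 1, 21, 16, 16, 0, 11, 1, 11, 6, 0, 21, 6, 6, 21, 0, 6, 11, 1, 11, 0, 16, 16, 21, 1.
The distinct values are {0, 1, 6, 11, 16, 21}; there are 6 of them.

6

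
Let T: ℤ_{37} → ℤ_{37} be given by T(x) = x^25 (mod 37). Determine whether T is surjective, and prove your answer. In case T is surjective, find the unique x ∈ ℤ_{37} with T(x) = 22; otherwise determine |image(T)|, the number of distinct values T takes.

Since 37 is prime, the nonzero elements of ℤ_{37} form a cyclic group of order 36.
As gcd(25, 36) = 1, raising to the 25th power is a bijection on this group: if x_1^25 ≡ x_2^25 then (x_1x_2^{−1})^25 = 1, and the only element of order dividing gcd(25, 36) = 1 is 1, so x_1 = x_2.
With T(0) = 0 this makes T injective on all of ℤ_{37}, hence bijective (finite equal-size domain and codomain). In particular T is surjective.
Since T is surjective, we find the preimage of 22. The inverse of x ↦ x^25 on (ℤ_{37})^× is x ↦ x^13, because 25·13 = 325 = 9·36 + 1 ≡ 1 (mod 36) and x^{36} = 1 for x ≠ 0 (Fermat). So T⁻¹(22) = 22^13 mod 37.
Repeated squaring mod 37: 22^1 ≡ 22, 22^2 ≡ 22² = 484 ≡ 3, 22^4 ≡ 3² = 9, 22^8 ≡ 9² = 81 ≡ 7. Since 13 = 8 + 4 + 1, 22^13 ≡ 7·9·22: 7·9 = 63 ≡ 26, then 26·22 = 572 ≡ 17. So 22^13 ≡ 17 (mod 37).
Hence T⁻¹(22) = 17.

17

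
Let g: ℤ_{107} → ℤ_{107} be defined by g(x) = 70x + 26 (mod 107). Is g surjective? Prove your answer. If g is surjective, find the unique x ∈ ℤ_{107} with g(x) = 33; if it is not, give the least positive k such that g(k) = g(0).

75

Since gcd(70, 107) = 1, 70 is invertible modulo 107. Euclid's algorithm: 107 = 1·70 + 37, 70 = 1·37 + 33, 37 = 1·33 + 4, 33 = 8·4 + 1; back-substituting gives 1 = 26·70 − 17·107, so 70⁻¹ ≡ 26 (mod 107).
For any y ∈ ℤ_{107}, x = 26(y − 26) mod 107 satisfies g(x) = 70·26(y − 26) + 26 ≡ y (since 70·26 ≡ 1 mod 107). So every y has a preimage.
Therefore g is surjective.
Since g is surjective, we find g⁻¹(33): we need 70x ≡ 33 − 26 ≡ 7 (mod 107). Using 70⁻¹ = 26: x ≡ 26·7 = 182 = 1·107 + 75, so x = 75.
Check: g(75) = 70·75 + 26 = 5276 = 49·107 + 33 ≡ 33 (mod 107).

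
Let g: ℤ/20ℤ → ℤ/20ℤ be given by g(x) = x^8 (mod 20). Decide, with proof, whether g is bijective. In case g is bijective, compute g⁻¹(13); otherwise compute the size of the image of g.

g(1) = 1^8 = 1.
g(3): Repeated squaring mod 20: 3^1 ≡ 3, 3^2 ≡ 3² = 9, 3^4 ≡ 9² = 81 ≡ 1, 3^8 ≡ 1² = 1. So 3^8 ≡ 1 (mod 20).
So g(1) = g(3) = 1 while 1 ≠ 3, therefore g is not injective, hence not bijective.
Since g is not bijective, we determine |image(g)|. Computing x^8 mod 20 for each x (by repeated squaring, reducing mod 20 at every step), the values g(0), g(1), …, g(19) are: 0, 1, 16, 1, 16, 5, 16, 1, 16, 1, 0, 1, 16, 1, 16, 5, 16, 1, 16, 1.
The distinct values are {0, 1, 5, 16}; there are 4 of them.

4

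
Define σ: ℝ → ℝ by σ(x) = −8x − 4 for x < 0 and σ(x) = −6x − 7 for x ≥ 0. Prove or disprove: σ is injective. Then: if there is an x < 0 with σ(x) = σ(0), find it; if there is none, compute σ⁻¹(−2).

Both pieces are strictly decreasing (slopes −8 and −6), so each is injective on its own interval.
The left piece maps (−∞, 0) onto (−4, ∞); the right piece maps [0, ∞) onto (−∞, −7].
These images are disjoint, so no value is attained by both pieces. Therefore σ is injective.
Because the two images are disjoint, no x < 0 has σ(x) = σ(0), so we compute σ⁻¹(−2): −2 lies in (−4, ∞), so solve −8x − 4 = −2: x = (−2 + 4)/(−8) = −1/4.

-1/4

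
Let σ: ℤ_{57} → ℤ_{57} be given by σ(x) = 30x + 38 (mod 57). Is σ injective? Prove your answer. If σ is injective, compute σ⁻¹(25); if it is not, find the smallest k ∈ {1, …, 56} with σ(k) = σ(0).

19

We have gcd(30, 57) = 3 > 1. Taking s = 0 and t = 19: σ(0) = 38 and σ(19) = 30·19 + 38 = 608 ≡ 38 (mod 57).
So σ(0) = σ(19) while 0 ≠ 19, hence σ is not injective.
Since σ is not injective, we find the least positive k with σ(k) = σ(0): this means 30k ≡ 0 (mod 57), i.e. 57 ∣ 30k. Since gcd(30, 57) = 3, dividing through by 3 this holds exactly when 19 ∣ 10k, and as gcd(10, 19) = 1, exactly when 19 ∣ k.
The smallest positive such k is 19.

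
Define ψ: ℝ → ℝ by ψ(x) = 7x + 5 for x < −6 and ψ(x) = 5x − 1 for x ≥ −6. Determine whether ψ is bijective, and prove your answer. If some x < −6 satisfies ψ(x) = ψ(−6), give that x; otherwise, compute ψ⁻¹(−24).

-23/5

Both pieces are strictly increasing (slopes 7 and 5), so each is injective on its own interval.
The left piece maps (−∞, −6) onto (−∞, −37); the right piece maps [−6, ∞) onto [−31, ∞).
The images leave a gap (−37 has no preimage), so ψ is not surjective, hence not bijective.
Because the two images are disjoint, no x < −6 has ψ(x) = ψ(−6), so we compute ψ⁻¹(−24): −24 lies in [−31, ∞), so solve 5x − 1 = −24: x = (−24 + 1)/5 = −23/5.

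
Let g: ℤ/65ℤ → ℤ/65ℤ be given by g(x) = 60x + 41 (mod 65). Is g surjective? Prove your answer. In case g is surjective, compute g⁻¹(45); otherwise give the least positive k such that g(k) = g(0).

13

Since gcd(60, 65) = 5, we have 60x ≡ 0 (mod 5) for all x, so g(x) ≡ 1 (mod 5).
But 0 ≢ 1 (mod 5), so 0 ∈ ℤ/65ℤ has no preimage. Hence g is not surjective.
Since g is not surjective, we find the least positive k with g(k) = g(0): this means 60k ≡ 0 (mod 65), i.e. 65 ∣ 60k. Since gcd(60, 65) = 5, dividing through by 5 this holds exactly when 13 ∣ 12k, and as gcd(12, 13) = 1, exactly when 13 ∣ k.
The smallest positive such k is 13.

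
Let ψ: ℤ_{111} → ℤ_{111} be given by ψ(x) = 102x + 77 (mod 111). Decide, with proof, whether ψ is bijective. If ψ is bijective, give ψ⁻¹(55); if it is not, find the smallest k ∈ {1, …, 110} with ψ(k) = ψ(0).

Recall: ψ is injective if ψ(u) = ψ(v) implies u = v.
We have gcd(102, 111) = 3 > 1. Taking u = 0 and v = 37: ψ(0) = 77 and ψ(37) = 102·37 + 77 = 3851 ≡ 77 (mod 111).
So ψ(0) = ψ(37) while 0 ≠ 37, therefore ψ is not injective, hence not bijective.
Since ψ is not bijective, we find the least positive k with ψ(k) = ψ(0): this means 102k ≡ 0 (mod 111), i.e. 111 ∣ 102k. Since gcd(102, 111) = 3, dividing through by 3 this holds exactly when 37 ∣ 34k, and as gcd(34, 37) = 1, exactly when 37 ∣ k.
The smallest positive such k is 37.

37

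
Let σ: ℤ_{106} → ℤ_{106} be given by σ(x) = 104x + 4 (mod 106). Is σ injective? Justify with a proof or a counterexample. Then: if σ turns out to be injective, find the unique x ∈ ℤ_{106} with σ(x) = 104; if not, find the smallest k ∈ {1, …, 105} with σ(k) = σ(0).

We have gcd(104, 106) = 2 > 1. Taking u = 0 and v = 53: σ(0) = 4 and σ(53) = 104·53 + 4 = 5516 ≡ 4 (mod 106).
So σ(0) = σ(53) while 0 ≠ 53, so σ is not injective.
Since σ is not injective, we find the least positive k with σ(k) = σ(0): this means 104k ≡ 0 (mod 106), i.e. 106 ∣ 104k. Since gcd(104, 106) = 2, dividing through by 2 this holds exactly when 53 ∣ 52k, and as gcd(52, 53) = 1, exactly when 53 ∣ k.
The smallest positive such k is 53.

53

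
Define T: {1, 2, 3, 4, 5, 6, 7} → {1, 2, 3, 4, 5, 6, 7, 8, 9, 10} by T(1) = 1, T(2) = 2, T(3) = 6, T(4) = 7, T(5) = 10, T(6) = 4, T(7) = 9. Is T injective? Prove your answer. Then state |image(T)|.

The values T(1), …, T(7) are 1, 2, 6, 7, 10, 4, 9 — all distinct.
So T(x_1) = T(x_2) only when x_1 = x_2, and T is injective.
The image of T is {1, 2, 4, 6, 7, 9, 10}, which has 7 elements.

7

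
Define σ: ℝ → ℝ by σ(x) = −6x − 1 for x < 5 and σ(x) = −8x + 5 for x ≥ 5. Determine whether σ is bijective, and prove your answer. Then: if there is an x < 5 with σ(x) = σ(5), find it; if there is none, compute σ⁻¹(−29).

Both pieces are strictly decreasing (slopes −6 and −8), so each is injective on its own interval.
The left piece maps (−∞, 5) onto (−31, ∞); the right piece maps [5, ∞) onto (−∞, −35].
The images leave a gap (−31 has no preimage), so σ is not surjective, hence not bijective.
Because the two images are disjoint, no x < 5 has σ(x) = σ(5), so we compute σ⁻¹(−29): −29 lies in (−31, ∞), so solve −6x − 1 = −29: x = (−29 + 1)/(−6) = 14/3.

14/3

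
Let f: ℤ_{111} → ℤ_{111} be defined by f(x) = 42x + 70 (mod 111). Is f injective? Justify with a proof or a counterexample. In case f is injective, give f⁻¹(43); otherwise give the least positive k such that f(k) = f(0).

Recall that injectivity means: for all s, t in the domain, f(s) = f(t) implies s = t.
We have gcd(42, 111) = 3 > 1. Taking s = 0 and t = 37: f(0) = 70 and f(37) = 42·37 + 70 = 1624 ≡ 70 (mod 111).
So f(0) = f(37) while 0 ≠ 37, therefore f is not injective.
Since f is not injective, we find the least positive k with f(k) = f(0): this means 42k ≡ 0 (mod 111), i.e. 111 ∣ 42k. Since gcd(42, 111) = 3, dividing through by 3 this holds exactly when 37 ∣ 14k, and as gcd(14, 37) = 1, exactly when 37 ∣ k.
The smallest positive such k is 37.

37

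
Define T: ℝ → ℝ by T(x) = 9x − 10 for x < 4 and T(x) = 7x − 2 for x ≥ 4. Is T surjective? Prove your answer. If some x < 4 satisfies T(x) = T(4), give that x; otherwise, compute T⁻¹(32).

Both pieces are strictly increasing (slopes 9 and 7), so each is injective on its own interval.
The left piece maps (−∞, 4) onto (−∞, 26); the right piece maps [4, ∞) onto [26, ∞).
These images together cover ℝ, so T is surjective.
Because the two images are disjoint, no x < 4 has T(x) = T(4), so we compute T⁻¹(32): 32 lies in [26, ∞), so solve 7x − 2 = 32: x = (32 + 2)/7 = 34/7.

34/7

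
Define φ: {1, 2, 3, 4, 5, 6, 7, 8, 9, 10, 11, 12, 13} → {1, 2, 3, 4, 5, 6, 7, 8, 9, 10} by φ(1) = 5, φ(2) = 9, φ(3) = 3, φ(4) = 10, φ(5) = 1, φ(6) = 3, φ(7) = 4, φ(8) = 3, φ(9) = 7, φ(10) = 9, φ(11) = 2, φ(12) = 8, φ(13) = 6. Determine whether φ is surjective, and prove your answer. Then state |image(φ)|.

Every element of the codomain has a preimage: 1 = φ(5), 2 = φ(11), 3 = φ(3), 4 = φ(7), 5 = φ(1), 6 = φ(13), 7 = φ(9), 8 = φ(12), 9 = φ(2), 10 = φ(4).
Thus φ is surjective.
The image of φ is {1, 2, 3, 4, 5, 6, 7, 8, 9, 10}, which has 10 elements.

10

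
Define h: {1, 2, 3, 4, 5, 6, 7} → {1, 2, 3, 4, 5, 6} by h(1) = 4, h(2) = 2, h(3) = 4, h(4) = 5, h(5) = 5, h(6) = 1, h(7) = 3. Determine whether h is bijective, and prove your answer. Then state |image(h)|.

h(1) = 4 = h(3) with 1 ≠ 3, so h is not injective, hence not bijective.
The image of h is {1, 2, 3, 4, 5}, which has 5 elements.

5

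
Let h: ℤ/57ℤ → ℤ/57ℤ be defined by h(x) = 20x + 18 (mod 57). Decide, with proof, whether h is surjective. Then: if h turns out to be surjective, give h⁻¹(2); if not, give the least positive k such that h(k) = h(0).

Since gcd(20, 57) = 1, 20 is invertible modulo 57. Euclid's algorithm: 57 = 2·20 + 17, 20 = 1·17 + 3, 17 = 5·3 + 2, 3 = 1·2 + 1; back-substituting gives 1 = 20·20 − 7·57, so 20⁻¹ ≡ 20 (mod 57).
Then y ↦ 20(y − 18) is a two-sided inverse to h, so every y ∈ ℤ/57ℤ has a preimage.
So h is surjective.
Since h is surjective, we find h⁻¹(2): we need 20x ≡ 2 − 18 ≡ 41 (mod 57). Using 20⁻¹ = 20: x ≡ 20·41 = 820 = 14·57 + 22, so x = 22.
Check: h(22) = 20·22 + 18 = 458 = 8·57 + 2 ≡ 2 (mod 57).

22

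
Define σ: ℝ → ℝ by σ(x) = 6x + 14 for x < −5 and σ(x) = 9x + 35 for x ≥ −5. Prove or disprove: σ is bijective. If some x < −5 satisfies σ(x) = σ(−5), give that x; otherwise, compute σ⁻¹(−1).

-4

Both pieces are strictly increasing (slopes 6 and 9), so each is injective on its own interval.
The left piece maps (−∞, −5) onto (−∞, −16); the right piece maps [−5, ∞) onto [−10, ∞).
The images leave a gap (−16 has no preimage), so σ is not surjective, hence not bijective.
Because the two images are disjoint, no x < −5 has σ(x) = σ(−5), so we compute σ⁻¹(−1): −1 lies in [−10, ∞), so solve 9x + 35 = −1: x = (−1 − 35)/9 = −4.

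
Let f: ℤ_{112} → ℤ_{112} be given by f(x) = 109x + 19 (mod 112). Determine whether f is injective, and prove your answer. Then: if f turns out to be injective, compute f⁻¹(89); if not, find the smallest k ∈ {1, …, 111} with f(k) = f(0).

If f(s) = f(t), then 109s ≡ 109t (mod 112). Because gcd(109, 112) = 1, we may cancel 109 to get s ≡ t (mod 112).
Thus f is injective.
We now compute 109⁻¹ mod 112 explicitly. Euclid's algorithm: 112 = 1·109 + 3, 109 = 36·3 + 1; back-substituting gives 1 = 37·109 − 36·112, so 109⁻¹ ≡ 37 (mod 112).
Since f is injective, we find f⁻¹(89): we need 109x ≡ 89 − 19 ≡ 70 (mod 112). Using 109⁻¹ = 37: x ≡ 37·70 = 2590 = 23·112 + 14, so x = 14.
Check: f(14) = 109·14 + 19 = 1545 = 13·112 + 89 ≡ 89 (mod 112).

14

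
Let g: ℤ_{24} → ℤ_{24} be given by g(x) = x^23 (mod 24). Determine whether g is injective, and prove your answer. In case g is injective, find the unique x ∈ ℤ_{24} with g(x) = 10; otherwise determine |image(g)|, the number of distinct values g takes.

15

g(0) = 0^23 = 0.
g(6): Repeated squaring mod 24: 6^1 ≡ 6, 6^2 ≡ 6² = 36 ≡ 12, 6^4 ≡ 12² = 144 ≡ 0, 6^8 ≡ 0² = 0, 6^16 ≡ 0² = 0. Since 23 = 16 + 4 + 2 + 1, 6^23 ≡ 0·0·12·6: 0·0 = 0, then 0·12 = 0, then 0·6 = 0. So 6^23 ≡ 0 (mod 24).
So g(0) = g(6) = 0 while 0 ≠ 6, so g is not injective.
Since g is not injective, we determine |image(g)|. Computing x^23 mod 24 for each x (by repeated squaring, reducing mod 24 at every step), the values g(0), g(1), …, g(23) are: 0, 1, 8, 3, 16, 5, 0, 7, 8, 9, 16, 11, 0, 13, 8, 15, 16, 17, 0, 19, 8, 21, 16, 23.
The distinct values are {0, 1, 3, 5, 7, 8, 9, 11, 13, 15, 16, 17, 19, 21, 23}; there are 15 of them.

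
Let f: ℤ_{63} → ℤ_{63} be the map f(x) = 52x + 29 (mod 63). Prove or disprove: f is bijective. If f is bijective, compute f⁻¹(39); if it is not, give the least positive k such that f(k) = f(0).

Recall: f is injective if f(s) = f(t) implies s = t.
Suppose f(s) = f(t) in ℤ_{63}. Then 52s + 29 ≡ 52t + 29 (mod 63), hence 52(s − t) ≡ 0 (mod 63).
Since gcd(52, 63) = 1, 52 is invertible modulo 63, hence s − t ≡ 0 (mod 63), i.e. s = t.
We now compute 52⁻¹ mod 63 explicitly. Euclid's algorithm: 63 = 1·52 + 11, 52 = 4·11 + 8, 11 = 1·8 + 3, 8 = 2·3 + 2, 3 = 1·2 + 1; back-substituting gives 1 = 40·52 − 33·63, so 52⁻¹ ≡ 40 (mod 63).
Then y ↦ 40(y − 29) is a two-sided inverse to f, so every y ∈ ℤ_{63} has a preimage.
Thus f is bijective.
Since f is bijective, we find f⁻¹(39): we need 52x ≡ 39 − 29 ≡ 10 (mod 63). Using 52⁻¹ = 40: x ≡ 40·10 = 400 = 6·63 + 22, so x = 22.
Check: f(22) = 52·22 + 29 = 1173 = 18·63 + 39 ≡ 39 (mod 63).

22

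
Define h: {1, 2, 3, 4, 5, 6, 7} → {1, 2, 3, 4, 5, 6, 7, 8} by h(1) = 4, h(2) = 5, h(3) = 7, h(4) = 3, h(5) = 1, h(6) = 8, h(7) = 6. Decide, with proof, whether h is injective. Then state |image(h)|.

The values h(1), …, h(7) are 4, 5, 7, 3, 1, 8, 6 — all distinct.
So h(x_1) = h(x_2) only when x_1 = x_2, and h is injective.
The image of h is {1, 3, 4, 5, 6, 7, 8}, which has 7 elements.

7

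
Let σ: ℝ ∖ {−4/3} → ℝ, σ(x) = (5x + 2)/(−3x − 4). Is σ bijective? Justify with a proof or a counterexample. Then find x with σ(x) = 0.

If σ(x) = −5/3, cross-multiplying gives −3(5x + 2) = 5(−3x − 4), which simplifies to −6 = −20 — false.  So −5/3 has no preimage and σ is not surjective.
Thus σ is not bijective.
Solving σ(x) = 0: cross-multiplying gives 5x + 2 = 0(−3x − 4), which rearranges to 5x = −2, so x = −2/5.

-2/5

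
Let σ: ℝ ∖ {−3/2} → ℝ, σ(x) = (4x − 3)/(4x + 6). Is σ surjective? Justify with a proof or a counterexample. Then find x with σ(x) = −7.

If σ(x) = 1, cross-multiplying gives 4(4x − 3) = 4(4x + 6), which simplifies to −12 = 24 — false.  So 1 has no preimage and σ is not surjective.
Solving σ(x) = −7: cross-multiplying gives 4x − 3 = −7(4x + 6), which rearranges to 32x = −39, so x = −39/32.

-39/32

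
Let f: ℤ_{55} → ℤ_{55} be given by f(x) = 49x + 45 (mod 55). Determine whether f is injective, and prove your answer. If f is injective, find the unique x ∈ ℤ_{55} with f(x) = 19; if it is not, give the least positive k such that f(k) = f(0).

By definition, f is injective if f(a) = f(b) implies a = b.
Suppose f(a) = f(b) in ℤ_{55}. Then 49a + 45 ≡ 49b + 45 (mod 55), therefore 49(a − b) ≡ 0 (mod 55).
Since gcd(49, 55) = 1, 49 is invertible modulo 55, so a − b ≡ 0 (mod 55), i.e. a = b.
Therefore f is injective.
We now compute 49⁻¹ mod 55 explicitly. Euclid's algorithm: 55 = 1·49 + 6, 49 = 8·6 + 1; back-substituting gives 1 = 9·49 − 8·55, so 49⁻¹ ≡ 9 (mod 55).
Since f is injective, we find f⁻¹(19): we need 49x ≡ 19 − 45 ≡ 29 (mod 55). Using 49⁻¹ = 9: x ≡ 9·29 = 261 = 4·55 + 41, so x = 41.
Check: f(41) = 49·41 + 45 = 2054 = 37·55 + 19 ≡ 19 (mod 55).

41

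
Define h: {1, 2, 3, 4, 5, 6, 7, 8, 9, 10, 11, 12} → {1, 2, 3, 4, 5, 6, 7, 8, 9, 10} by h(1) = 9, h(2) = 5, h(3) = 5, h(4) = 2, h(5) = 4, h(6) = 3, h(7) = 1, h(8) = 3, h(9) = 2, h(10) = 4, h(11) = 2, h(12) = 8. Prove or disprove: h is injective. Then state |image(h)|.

h(2) = 5 = h(3) with 2 ≠ 3, so h is not injective.
The image of h is {1, 2, 3, 4, 5, 8, 9}, which has 7 elements.

7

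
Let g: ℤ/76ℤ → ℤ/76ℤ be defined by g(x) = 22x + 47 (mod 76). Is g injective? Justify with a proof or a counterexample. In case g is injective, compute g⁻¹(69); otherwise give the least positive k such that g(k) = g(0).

We have gcd(22, 76) = 2 > 1. Taking u = 0 and v = 38: g(0) = 47 and g(38) = 22·38 + 47 = 883 ≡ 47 (mod 76).
So g(0) = g(38) while 0 ≠ 38, therefore g is not injective.
Since g is not injective, we find the least positive k with g(k) = g(0): this means 22k ≡ 0 (mod 76), i.e. 76 ∣ 22k. Since gcd(22, 76) = 2, dividing through by 2 this holds exactly when 38 ∣ 11k, and as gcd(11, 38) = 1, exactly when 38 ∣ k.
The smallest positive such k is 38.

38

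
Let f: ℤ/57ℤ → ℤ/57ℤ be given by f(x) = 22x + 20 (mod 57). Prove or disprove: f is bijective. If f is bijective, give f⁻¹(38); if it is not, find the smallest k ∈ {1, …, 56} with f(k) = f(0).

6

If f(a) = f(b), then 22a ≡ 22b (mod 57). Because gcd(22, 57) = 1, we may cancel 22 to get a ≡ b (mod 57).
We now compute 22⁻¹ mod 57 explicitly. Euclid's algorithm: 57 = 2·22 + 13, 22 = 1·13 + 9, 13 = 1·9 + 4, 9 = 2·4 + 1; back-substituting gives 1 = 13·22 − 5·57, so 22⁻¹ ≡ 13 (mod 57).
Then y ↦ 13(y − 20) is a two-sided inverse to f, so every y ∈ ℤ/57ℤ has a preimage.
Thus f is bijective.
Since f is bijective, we find f⁻¹(38): we need 22x ≡ 38 − 20 ≡ 18 (mod 57). Using 22⁻¹ = 13: x ≡ 13·18 = 234 = 4·57 + 6, so x = 6.
Check: f(6) = 22·6 + 20 = 152 = 2·57 + 38 ≡ 38 (mod 57).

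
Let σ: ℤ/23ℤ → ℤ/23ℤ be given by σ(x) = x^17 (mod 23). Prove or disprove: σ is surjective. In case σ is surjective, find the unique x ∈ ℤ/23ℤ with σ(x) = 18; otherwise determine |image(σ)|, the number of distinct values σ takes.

Since 23 is prime, the nonzero elements of ℤ/23ℤ form a cyclic group of order 22.
As gcd(17, 22) = 1, raising to the 17th power is a bijection on this group: if u^17 ≡ v^17 then (uv^{−1})^17 = 1, and the only element of order dividing gcd(17, 22) = 1 is 1, so u = v.
With σ(0) = 0 this makes σ injective on all of ℤ/23ℤ, hence bijective (finite equal-size domain and codomain). In particular σ is surjective.
Since σ is surjective, we find the preimage of 18. The inverse of x ↦ x^17 on (ℤ/23ℤ)^× is x ↦ x^13, because 17·13 = 221 = 10·22 + 1 ≡ 1 (mod 22) and x^{22} = 1 for x ≠ 0 (Fermat). So σ⁻¹(18) = 18^13 mod 23.
Repeated squaring mod 23: 18^1 ≡ 18, 18^2 ≡ 18² = 324 ≡ 2, 18^4 ≡ 2² = 4, 18^8 ≡ 4² = 16. Since 13 = 8 + 4 + 1, 18^13 ≡ 16·4·18: 16·4 = 64 ≡ 18, then 18·18 = 324 ≡ 2. So 18^13 ≡ 2 (mod 23).
Hence σ⁻¹(18) = 2.

2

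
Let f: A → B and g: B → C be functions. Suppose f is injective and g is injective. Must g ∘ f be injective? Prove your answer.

Suppose (g ∘ f)(s) = (g ∘ f)(t), i.e. g(f(s)) = g(f(t)).
Since g is injective, f(s) = f(t). Since f is injective, s = t. So g ∘ f is injective.

injective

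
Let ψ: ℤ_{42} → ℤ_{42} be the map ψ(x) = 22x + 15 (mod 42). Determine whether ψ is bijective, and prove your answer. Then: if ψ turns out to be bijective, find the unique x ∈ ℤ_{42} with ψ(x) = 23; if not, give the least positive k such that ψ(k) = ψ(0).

Recall: injectivity means: for all u, v in the domain, ψ(u) = ψ(v) implies u = v.
We have gcd(22, 42) = 2 > 1. Taking u = 0 and v = 21: ψ(0) = 15 and ψ(21) = 22·21 + 15 = 477 ≡ 15 (mod 42).
So ψ(0) = ψ(21) while 0 ≠ 21, therefore ψ is not injective, hence not bijective.
Since ψ is not bijective, we find the least positive k with ψ(k) = ψ(0): this means 22k ≡ 0 (mod 42), i.e. 42 ∣ 22k. Since gcd(22, 42) = 2, dividing through by 2 this holds exactly when 21 ∣ 11k, and as gcd(11, 21) = 1, exactly when 21 ∣ k.
The smallest positive such k is 21.

21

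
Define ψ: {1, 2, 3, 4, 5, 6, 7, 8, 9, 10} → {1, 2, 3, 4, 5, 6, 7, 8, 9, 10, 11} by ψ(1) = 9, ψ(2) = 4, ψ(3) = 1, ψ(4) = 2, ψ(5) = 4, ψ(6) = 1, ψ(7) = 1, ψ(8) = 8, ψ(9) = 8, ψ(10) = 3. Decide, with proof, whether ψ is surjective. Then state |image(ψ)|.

No element maps to 5, so ψ is not surjective.
The image of ψ is {1, 2, 3, 4, 8, 9}, which has 6 elements.

6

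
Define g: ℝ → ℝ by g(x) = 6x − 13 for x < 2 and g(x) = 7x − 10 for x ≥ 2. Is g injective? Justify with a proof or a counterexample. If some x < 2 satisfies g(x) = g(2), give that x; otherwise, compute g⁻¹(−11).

1/3

Both pieces are strictly increasing (slopes 6 and 7), so each is injective on its own interval.
The left piece maps (−∞, 2) onto (−∞, −1); the right piece maps [2, ∞) onto [4, ∞).
These images are disjoint, so no value is attained by both pieces. Thus g is injective.
Because the two images are disjoint, no x < 2 has g(x) = g(2), so we compute g⁻¹(−11): −11 lies in (−∞, −1), so solve 6x − 13 = −11: x = (−11 + 13)/6 = 1/3.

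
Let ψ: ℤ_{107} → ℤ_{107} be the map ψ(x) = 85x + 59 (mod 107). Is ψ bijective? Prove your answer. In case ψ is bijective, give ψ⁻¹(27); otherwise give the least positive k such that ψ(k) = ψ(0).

89

Suppose ψ(a) = ψ(b) in ℤ_{107}. Then 85a + 59 ≡ 85b + 59 (mod 107), so 85(a − b) ≡ 0 (mod 107).
Since gcd(85, 107) = 1, 85 is invertible modulo 107, therefore a − b ≡ 0 (mod 107), i.e. a = b.
We now compute 85⁻¹ mod 107 explicitly. Euclid's algorithm: 107 = 1·85 + 22, 85 = 3·22 + 19, 22 = 1·19 + 3, 19 = 6·3 + 1; back-substituting gives 1 = 34·85 − 27·107, so 85⁻¹ ≡ 34 (mod 107).
For any y ∈ ℤ_{107}, x = 34(y − 59) mod 107 satisfies ψ(x) = 85·34(y − 59) + 59 ≡ y (since 85·34 ≡ 1 mod 107). So every y has a preimage.
Therefore ψ is bijective.
Since ψ is bijective, we find ψ⁻¹(27): we need 85x ≡ 27 − 59 ≡ 75 (mod 107). Using 85⁻¹ = 34: x ≡ 34·75 = 2550 = 23·107 + 89, so x = 89.
Check: ψ(89) = 85·89 + 59 = 7624 = 71·107 + 27 ≡ 27 (mod 107).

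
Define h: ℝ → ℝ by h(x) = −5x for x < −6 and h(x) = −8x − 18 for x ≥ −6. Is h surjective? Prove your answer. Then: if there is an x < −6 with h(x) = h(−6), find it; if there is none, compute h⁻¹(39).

-39/5

Both pieces are strictly decreasing (slopes −5 and −8), so each is injective on its own interval.
The left piece maps (−∞, −6) onto (30, ∞); the right piece maps [−6, ∞) onto (−∞, 30].
These images together cover ℝ, so h is surjective.
Because the two images are disjoint, no x < −6 has h(x) = h(−6), so we compute h⁻¹(39): 39 lies in (30, ∞), so solve −5x = 39: x = (39 − 0)/(−5) = −39/5.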